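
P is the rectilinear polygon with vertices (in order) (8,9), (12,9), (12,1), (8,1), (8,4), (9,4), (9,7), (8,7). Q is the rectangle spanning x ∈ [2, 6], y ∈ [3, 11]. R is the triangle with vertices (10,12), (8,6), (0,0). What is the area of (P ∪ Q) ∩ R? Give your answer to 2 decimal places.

7.18

|P ∪ Q| = 61.
|(P ∪ Q) ∩ R| = 7.18.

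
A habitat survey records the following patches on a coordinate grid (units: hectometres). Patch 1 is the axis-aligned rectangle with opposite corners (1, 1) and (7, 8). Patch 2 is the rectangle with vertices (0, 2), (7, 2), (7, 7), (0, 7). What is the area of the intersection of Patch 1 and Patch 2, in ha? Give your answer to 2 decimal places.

|Patch 1∩Patch 2|: x∈[1,7], y∈[2,7] → 6·5 = 30.

30.00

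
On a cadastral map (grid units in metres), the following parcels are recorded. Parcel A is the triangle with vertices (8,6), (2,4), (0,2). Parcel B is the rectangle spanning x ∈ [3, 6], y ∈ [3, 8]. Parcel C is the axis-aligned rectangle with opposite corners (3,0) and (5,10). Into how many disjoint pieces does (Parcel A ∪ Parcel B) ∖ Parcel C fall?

2

(Parcel A ∪ Parcel B) ∖ Parcel C splits into 2 disjoint pieces (area 5.3333, area 1.9167).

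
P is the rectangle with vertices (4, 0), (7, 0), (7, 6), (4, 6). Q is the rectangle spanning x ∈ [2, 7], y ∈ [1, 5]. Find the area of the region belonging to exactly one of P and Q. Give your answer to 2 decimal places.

14.00

|P∩Q|: x∈[4,7], y∈[1,5] → 3·4 = 12.
|P △ Q| = |P| + |Q| − 2·|P∩Q| = 18 + 20 − 24 = 14.00.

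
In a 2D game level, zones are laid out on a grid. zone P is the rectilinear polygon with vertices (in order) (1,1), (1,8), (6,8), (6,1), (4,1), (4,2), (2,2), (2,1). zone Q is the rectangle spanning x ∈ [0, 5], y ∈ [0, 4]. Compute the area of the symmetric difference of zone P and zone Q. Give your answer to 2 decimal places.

|zone P| = 33, |zone Q| = 20, |zone P∩zone Q| = 10.
|zone P △ zone Q| = |zone P| + |zone Q| − 2·|zone P∩zone Q| = 33 + 20 − 20 = 33.00.

33.00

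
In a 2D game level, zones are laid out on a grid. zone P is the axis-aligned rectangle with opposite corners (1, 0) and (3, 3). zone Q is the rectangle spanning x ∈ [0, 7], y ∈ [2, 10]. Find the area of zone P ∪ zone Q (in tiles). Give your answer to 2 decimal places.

By inclusion–exclusion:
Individual areas: |zone P| = 6, |zone Q| = 56.
|zone P∩zone Q|: x∈[1,3], y∈[2,3] → 2·1 = 2.
|zone P ∪ zone Q| = 62 − 2 = 60.00.

60.00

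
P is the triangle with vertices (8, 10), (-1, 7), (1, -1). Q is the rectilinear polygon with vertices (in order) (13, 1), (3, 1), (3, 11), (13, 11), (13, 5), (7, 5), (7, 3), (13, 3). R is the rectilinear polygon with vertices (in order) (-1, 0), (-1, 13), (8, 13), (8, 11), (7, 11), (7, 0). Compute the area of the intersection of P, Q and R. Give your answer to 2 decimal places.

The intersection is the polygon with vertices (3,2.143), (3,8.333), (7,9.667), (7,8.429).
By the shoelace formula its area is 14.86.

14.86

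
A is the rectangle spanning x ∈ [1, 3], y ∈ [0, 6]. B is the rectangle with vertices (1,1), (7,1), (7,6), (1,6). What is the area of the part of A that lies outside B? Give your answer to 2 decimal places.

2.00

|A∩B|: x∈[1,3], y∈[1,6] → 2·5 = 10.
|A| = 12.
|A ∖ B| = |A| − |A∩B| = 12 − 10 = 2.00.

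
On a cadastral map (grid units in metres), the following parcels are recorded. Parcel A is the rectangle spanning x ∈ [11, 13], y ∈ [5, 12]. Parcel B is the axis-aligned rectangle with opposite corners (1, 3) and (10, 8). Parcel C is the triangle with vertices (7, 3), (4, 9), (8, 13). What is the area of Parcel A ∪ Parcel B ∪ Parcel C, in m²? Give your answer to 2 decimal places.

69.50

By inclusion–exclusion:
Individual areas: |Parcel A| = 14, |Parcel B| = 45, |Parcel C| = 18.
|Parcel A∩Parcel B| = 0 (no overlap).
|Parcel A∩Parcel C| = 0.
|Parcel B∩Parcel C| = 7.5.
|Parcel A∩Parcel B∩Parcel C| = 0.
|Parcel A ∪ Parcel B ∪ Parcel C| = 77 − 7.5 + 0 = 69.50.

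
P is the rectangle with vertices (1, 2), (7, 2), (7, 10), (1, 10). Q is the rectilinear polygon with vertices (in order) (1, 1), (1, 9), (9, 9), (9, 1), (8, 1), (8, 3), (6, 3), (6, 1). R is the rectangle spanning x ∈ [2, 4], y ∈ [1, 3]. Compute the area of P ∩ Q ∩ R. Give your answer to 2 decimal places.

2.00

The intersection is the polygon with vertices (2,2), (2,3), (4,3), (4,2).
By the shoelace formula its area is 2.00.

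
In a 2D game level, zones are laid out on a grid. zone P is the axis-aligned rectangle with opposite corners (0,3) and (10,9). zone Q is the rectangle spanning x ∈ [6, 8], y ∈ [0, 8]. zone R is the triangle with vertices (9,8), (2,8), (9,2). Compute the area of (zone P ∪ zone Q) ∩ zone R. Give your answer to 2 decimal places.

20.43

The region (zone P ∪ zone Q) ∩ zone R is the polygon with vertices (8,3), (8,2.857), (2,8), (9,8), (9,3).
By the shoelace formula its area is 20.43.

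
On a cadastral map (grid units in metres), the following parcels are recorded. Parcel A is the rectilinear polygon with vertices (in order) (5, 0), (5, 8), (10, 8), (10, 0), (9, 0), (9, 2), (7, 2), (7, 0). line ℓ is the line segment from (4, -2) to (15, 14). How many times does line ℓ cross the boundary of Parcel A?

The segment meets the boundary at (10,6.727), (5.375,0).

2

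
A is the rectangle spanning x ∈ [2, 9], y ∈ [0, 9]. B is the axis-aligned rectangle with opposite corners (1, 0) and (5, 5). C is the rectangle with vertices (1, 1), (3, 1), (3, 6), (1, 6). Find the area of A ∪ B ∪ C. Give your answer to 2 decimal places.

69.00

By inclusion–exclusion:
Individual areas: |A| = 63, |B| = 20, |C| = 10.
|A∩B|: x∈[2,5], y∈[0,5] → 3·5 = 15.
|A∩C|: x∈[2,3], y∈[1,6] → 1·5 = 5.
|B∩C|: x∈[1,3], y∈[1,5] → 2·4 = 8.
|A∩B∩C| = 4.
|A ∪ B ∪ C| = 93 − 28 + 4 = 69.00.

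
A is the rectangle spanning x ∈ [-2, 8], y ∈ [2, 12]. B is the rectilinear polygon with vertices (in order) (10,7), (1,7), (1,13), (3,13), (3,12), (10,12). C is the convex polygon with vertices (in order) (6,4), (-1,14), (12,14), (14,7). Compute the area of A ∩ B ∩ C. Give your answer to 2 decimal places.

The intersection is the polygon with vertices (3.9,7), (1,11.143), (1,12), (3,12), (8,12), (8,7).
By the shoelace formula its area is 28.99.

28.99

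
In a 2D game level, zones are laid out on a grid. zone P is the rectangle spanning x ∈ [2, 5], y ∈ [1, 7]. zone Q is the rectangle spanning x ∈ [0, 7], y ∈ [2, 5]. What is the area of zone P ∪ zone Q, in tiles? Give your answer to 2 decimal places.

By inclusion–exclusion:
Individual areas: |zone P| = 18, |zone Q| = 21.
|zone P∩zone Q|: x∈[2,5], y∈[2,5] → 3·3 = 9.
|zone P ∪ zone Q| = 39 − 9 = 30.00.

30.00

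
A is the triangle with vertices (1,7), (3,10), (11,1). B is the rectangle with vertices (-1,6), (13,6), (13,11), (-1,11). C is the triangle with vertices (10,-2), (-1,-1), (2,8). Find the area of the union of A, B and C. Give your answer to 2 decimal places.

127.95

By inclusion–exclusion:
Individual areas: |A| = 21, |B| = 70, |C| = 51.
|A∩B| = 11.2778.
|A∩C| = 2.3248.
|B∩C| = 2.2667.
|A∩B∩C| = 1.8222.
|A ∪ B ∪ C| = 142 − 15.8692 + 1.8222 = 127.95.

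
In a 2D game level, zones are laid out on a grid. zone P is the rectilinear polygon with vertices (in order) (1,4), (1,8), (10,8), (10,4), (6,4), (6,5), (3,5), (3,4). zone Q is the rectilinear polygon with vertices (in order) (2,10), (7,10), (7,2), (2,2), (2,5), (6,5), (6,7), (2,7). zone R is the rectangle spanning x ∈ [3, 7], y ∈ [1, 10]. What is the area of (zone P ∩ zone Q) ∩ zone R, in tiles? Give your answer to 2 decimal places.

7.00

|zone P ∩ zone Q| = 9.
|(zone P ∩ zone Q) ∩ zone R| = 7.00.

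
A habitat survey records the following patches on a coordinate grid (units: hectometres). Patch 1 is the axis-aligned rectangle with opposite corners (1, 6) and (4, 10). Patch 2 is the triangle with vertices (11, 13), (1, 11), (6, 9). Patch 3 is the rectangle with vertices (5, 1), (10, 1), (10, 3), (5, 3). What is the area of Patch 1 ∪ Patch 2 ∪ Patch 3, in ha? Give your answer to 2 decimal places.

By inclusion–exclusion:
Individual areas: |Patch 1| = 12, |Patch 2| = 15, |Patch 3| = 10.
|Patch 1∩Patch 2| = 0.05.
|Patch 1∩Patch 3| = 0 (no overlap).
|Patch 2∩Patch 3| = 0.
|Patch 1∩Patch 2∩Patch 3| = 0.
|Patch 1 ∪ Patch 2 ∪ Patch 3| = 37 − 0.05 + 0 = 36.95.

36.95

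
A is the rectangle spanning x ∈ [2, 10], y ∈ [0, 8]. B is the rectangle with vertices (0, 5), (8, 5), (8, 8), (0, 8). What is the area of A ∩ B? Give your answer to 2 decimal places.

18.00

|A∩B|: x∈[2,8], y∈[5,8] → 6·3 = 18.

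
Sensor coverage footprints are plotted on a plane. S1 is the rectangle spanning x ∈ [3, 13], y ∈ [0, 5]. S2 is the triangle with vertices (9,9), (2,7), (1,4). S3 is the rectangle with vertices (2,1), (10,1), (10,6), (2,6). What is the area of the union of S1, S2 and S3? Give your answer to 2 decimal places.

69.99

By inclusion–exclusion:
Individual areas: |S1| = 50, |S2| = 9.5, |S3| = 40.
|S1∩S2| = 0.
|S1∩S3|: x∈[3,10], y∈[1,5] → 7·4 = 28.
|S2∩S3| = 1.5125.
|S1∩S2∩S3| = 0.
|S1 ∪ S2 ∪ S3| = 99.5 − 29.5125 + 0 = 69.99.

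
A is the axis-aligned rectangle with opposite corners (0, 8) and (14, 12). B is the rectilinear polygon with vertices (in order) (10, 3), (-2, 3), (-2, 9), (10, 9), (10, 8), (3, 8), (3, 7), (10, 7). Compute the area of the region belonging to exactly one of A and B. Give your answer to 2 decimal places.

101.00

|A| = 56, |B| = 65, |A∩B| = 10.
|A △ B| = |A| + |B| − 2·|A∩B| = 56 + 65 − 20 = 101.00.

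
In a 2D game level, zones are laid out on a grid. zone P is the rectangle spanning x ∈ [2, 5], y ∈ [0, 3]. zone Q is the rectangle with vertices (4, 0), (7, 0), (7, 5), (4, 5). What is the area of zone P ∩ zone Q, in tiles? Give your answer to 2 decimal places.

3.00

|zone P∩zone Q|: x∈[4,5], y∈[0,3] → 1·3 = 3.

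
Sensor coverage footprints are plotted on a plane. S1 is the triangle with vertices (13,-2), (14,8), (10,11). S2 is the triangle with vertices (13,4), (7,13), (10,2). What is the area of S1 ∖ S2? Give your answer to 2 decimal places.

18.75

|S1| = 21.5, |S1∩S2| = 2.7529.
|S1 ∖ S2| = |S1| − |S1∩S2| = 21.5 − 2.7529 = 18.75.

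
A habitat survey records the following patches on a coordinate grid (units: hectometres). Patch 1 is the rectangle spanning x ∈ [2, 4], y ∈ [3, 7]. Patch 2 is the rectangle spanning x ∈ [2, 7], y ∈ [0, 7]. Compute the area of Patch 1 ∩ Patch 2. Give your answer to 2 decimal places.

|Patch 1∩Patch 2|: x∈[2,4], y∈[3,7] → 2·4 = 8.

8.00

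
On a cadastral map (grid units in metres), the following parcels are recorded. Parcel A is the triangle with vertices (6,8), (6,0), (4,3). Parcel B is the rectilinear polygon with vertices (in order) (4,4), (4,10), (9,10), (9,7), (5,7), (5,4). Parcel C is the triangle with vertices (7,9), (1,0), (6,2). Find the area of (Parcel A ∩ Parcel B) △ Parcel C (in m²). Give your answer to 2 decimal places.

|Parcel A ∩ Parcel B| = 0.65.
|(Parcel A ∩ Parcel B) ∩ Parcel C| = 0.5333.
|(Parcel A ∩ Parcel B) △ Parcel C| = 0.65 + 16.5 − 1.0667 = 16.08.

16.08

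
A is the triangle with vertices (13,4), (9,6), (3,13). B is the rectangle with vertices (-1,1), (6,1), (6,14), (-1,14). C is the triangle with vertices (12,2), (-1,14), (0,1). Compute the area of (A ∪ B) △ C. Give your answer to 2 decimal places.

|A ∪ B| = 97.8.
|(A ∪ B) ∩ C| = 60.3846.
|(A ∪ B) △ C| = 97.8 + 78.5 − 120.7692 = 55.53.

55.53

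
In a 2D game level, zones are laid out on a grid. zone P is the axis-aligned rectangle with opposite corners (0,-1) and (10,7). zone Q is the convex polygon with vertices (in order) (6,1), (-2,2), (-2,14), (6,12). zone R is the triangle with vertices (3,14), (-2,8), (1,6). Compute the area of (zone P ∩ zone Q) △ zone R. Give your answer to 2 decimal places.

|zone P ∩ zone Q| = 33.75.
|(zone P ∩ zone Q) ∩ zone R| = 0.7917.
|(zone P ∩ zone Q) △ zone R| = 33.75 + 14 − 1.5833 = 46.17.

46.17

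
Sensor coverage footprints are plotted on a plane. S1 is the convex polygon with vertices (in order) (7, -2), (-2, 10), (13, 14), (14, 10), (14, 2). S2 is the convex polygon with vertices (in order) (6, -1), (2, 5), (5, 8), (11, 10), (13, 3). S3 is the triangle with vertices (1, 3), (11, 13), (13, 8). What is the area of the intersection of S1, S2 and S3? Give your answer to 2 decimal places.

The intersection is the polygon with vertices (2.4,4.4), (6.5,8.5), (11,10), (11.723,7.468), (2.826,3.761).
By the shoelace formula its area is 22.70.

22.70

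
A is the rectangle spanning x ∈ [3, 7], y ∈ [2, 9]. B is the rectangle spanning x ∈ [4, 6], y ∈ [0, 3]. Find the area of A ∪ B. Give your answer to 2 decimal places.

32.00

By inclusion–exclusion:
Individual areas: |A| = 28, |B| = 6.
|A∩B|: x∈[4,6], y∈[2,3] → 2·1 = 2.
|A ∪ B| = 34 − 2 = 32.00.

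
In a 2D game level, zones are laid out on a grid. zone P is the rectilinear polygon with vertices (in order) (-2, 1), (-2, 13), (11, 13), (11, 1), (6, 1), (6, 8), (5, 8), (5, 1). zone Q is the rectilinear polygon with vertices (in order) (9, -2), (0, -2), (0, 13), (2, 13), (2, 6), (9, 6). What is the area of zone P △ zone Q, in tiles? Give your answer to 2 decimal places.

127.00

|zone P| = 149, |zone Q| = 86, |zone P∩zone Q| = 54.
|zone P △ zone Q| = |zone P| + |zone Q| − 2·|zone P∩zone Q| = 149 + 86 − 108 = 127.00.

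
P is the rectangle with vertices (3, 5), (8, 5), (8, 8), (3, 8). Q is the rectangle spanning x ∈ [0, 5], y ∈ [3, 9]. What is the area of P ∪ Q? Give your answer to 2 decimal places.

39.00

By inclusion–exclusion:
Individual areas: |P| = 15, |Q| = 30.
|P∩Q|: x∈[3,5], y∈[5,8] → 2·3 = 6.
|P ∪ Q| = 45 − 6 = 39.00.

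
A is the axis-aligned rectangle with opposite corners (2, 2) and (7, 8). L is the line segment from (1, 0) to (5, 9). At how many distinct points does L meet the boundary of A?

2

The segment meets the boundary at (4.556,8), (2,2.25).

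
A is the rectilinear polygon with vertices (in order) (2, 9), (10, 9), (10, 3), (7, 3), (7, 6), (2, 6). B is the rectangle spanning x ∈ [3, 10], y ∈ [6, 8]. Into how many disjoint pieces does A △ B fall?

2

A △ B splits into 2 disjoint pieces (area 10, area 9).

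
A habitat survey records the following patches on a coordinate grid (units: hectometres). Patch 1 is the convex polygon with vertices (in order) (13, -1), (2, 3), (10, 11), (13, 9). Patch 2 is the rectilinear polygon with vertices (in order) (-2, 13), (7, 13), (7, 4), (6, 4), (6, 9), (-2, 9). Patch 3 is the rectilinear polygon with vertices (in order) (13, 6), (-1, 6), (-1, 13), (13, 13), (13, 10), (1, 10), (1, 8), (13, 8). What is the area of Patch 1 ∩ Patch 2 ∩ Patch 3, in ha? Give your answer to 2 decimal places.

1.50

The intersection is the polygon with vertices (7,6), (6,6), (6,7), (7,8).
By the shoelace formula its area is 1.50.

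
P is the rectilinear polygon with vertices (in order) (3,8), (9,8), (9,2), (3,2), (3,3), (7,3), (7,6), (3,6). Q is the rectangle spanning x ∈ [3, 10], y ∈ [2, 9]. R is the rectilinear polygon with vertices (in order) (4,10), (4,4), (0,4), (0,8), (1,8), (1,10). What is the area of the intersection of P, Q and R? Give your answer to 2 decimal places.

The intersection is the polygon with vertices (3,6), (3,8), (4,8), (4,6).
By the shoelace formula its area is 2.00.

2.00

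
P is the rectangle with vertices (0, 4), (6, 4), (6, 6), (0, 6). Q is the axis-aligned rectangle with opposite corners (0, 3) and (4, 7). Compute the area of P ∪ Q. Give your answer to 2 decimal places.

20.00

By inclusion–exclusion:
Individual areas: |P| = 12, |Q| = 16.
|P∩Q|: x∈[0,4], y∈[4,6] → 4·2 = 8.
|P ∪ Q| = 28 − 8 = 20.00.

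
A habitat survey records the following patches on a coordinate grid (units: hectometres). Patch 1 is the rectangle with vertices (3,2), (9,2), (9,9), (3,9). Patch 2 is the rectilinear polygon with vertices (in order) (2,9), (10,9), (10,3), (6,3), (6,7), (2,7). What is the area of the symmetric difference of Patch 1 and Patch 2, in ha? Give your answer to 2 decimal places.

|Patch 1| = 42, |Patch 2| = 32, |Patch 1∩Patch 2| = 24.
|Patch 1 △ Patch 2| = |Patch 1| + |Patch 2| − 2·|Patch 1∩Patch 2| = 42 + 32 − 48 = 26.00.

26.00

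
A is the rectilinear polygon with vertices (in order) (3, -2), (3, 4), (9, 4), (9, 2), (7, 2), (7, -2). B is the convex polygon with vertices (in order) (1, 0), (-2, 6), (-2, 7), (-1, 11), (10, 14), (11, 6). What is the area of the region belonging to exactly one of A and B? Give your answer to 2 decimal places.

|A| = 28, |B| = 117.5, |A∩B| = 6.5333.
|A △ B| = |A| + |B| − 2·|A∩B| = 28 + 117.5 − 13.0667 = 132.43.

132.43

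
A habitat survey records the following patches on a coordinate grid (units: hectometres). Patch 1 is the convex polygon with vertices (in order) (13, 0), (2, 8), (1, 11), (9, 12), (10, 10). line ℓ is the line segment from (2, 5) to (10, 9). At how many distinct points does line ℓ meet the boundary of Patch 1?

The segment meets the boundary at (4.444,6.222).

1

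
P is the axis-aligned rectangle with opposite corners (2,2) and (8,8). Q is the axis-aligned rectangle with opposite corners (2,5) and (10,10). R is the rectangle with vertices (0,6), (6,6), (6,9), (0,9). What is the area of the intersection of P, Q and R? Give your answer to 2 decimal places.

The intersection is the polygon with vertices (2,8), (6,8), (6,6), (2,6).
By the shoelace formula its area is 8.00.

8.00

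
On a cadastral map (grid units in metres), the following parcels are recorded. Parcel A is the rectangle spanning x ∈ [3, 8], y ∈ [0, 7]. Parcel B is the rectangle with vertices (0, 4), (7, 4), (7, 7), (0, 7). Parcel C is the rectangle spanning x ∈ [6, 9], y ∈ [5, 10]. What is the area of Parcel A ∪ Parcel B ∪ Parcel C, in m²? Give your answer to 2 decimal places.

By inclusion–exclusion:
Individual areas: |Parcel A| = 35, |Parcel B| = 21, |Parcel C| = 15.
|Parcel A∩Parcel B|: x∈[3,7], y∈[4,7] → 4·3 = 12.
|Parcel A∩Parcel C|: x∈[6,8], y∈[5,7] → 2·2 = 4.
|Parcel B∩Parcel C|: x∈[6,7], y∈[5,7] → 1·2 = 2.
|Parcel A∩Parcel B∩Parcel C| = 2.
|Parcel A ∪ Parcel B ∪ Parcel C| = 71 − 18 + 2 = 55.00.

55.00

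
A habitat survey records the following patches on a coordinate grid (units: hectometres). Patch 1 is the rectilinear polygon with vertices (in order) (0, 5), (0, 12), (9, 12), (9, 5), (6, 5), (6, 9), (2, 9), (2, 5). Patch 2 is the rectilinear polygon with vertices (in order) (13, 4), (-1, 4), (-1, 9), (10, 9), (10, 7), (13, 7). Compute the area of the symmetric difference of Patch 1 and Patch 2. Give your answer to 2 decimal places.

71.00

|Patch 1| = 47, |Patch 2| = 64, |Patch 1∩Patch 2| = 20.
|Patch 1 △ Patch 2| = |Patch 1| + |Patch 2| − 2·|Patch 1∩Patch 2| = 47 + 64 − 40 = 71.00.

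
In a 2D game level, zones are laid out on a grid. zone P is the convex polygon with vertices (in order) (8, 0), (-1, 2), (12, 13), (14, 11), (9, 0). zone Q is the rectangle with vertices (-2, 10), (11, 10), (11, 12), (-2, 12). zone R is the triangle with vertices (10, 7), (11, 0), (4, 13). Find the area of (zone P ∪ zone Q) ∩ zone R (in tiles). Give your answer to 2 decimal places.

|zone P ∪ zone Q| = 108.2727.
|(zone P ∪ zone Q) ∩ zone R| = 14.58.

14.58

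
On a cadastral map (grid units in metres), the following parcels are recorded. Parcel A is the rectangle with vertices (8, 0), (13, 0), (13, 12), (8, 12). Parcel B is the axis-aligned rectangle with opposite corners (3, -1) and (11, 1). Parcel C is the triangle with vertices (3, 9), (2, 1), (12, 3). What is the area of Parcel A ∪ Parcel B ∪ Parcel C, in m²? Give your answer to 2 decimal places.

105.07

By inclusion–exclusion:
Individual areas: |Parcel A| = 60, |Parcel B| = 16, |Parcel C| = 39.
|Parcel A∩Parcel B|: x∈[8,11], y∈[0,1] → 3·1 = 3.
|Parcel A∩Parcel C| = 6.9333.
|Parcel B∩Parcel C| = 0.
|Parcel A∩Parcel B∩Parcel C| = 0.
|Parcel A ∪ Parcel B ∪ Parcel C| = 115 − 9.9333 + 0 = 105.07.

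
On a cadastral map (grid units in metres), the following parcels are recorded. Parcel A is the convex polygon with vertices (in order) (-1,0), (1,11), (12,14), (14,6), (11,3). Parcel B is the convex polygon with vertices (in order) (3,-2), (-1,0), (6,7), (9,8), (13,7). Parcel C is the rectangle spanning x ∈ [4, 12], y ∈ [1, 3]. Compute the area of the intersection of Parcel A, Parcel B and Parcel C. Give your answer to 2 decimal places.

The intersection is the polygon with vertices (7.615,2.154), (4,1.25), (4,3), (8.556,3).
By the shoelace formula its area is 5.09.

5.09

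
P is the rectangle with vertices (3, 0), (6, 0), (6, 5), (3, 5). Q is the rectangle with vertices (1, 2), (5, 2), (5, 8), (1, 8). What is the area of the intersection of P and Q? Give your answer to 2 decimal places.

6.00

|P∩Q|: x∈[3,5], y∈[2,5] → 2·3 = 6.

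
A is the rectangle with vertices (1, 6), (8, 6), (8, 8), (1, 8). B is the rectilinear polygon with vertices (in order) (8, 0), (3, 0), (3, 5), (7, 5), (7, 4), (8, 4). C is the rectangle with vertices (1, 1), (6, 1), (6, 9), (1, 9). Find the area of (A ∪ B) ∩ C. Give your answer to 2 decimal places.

|A ∪ B| = 38.
|(A ∪ B) ∩ C| = 22.00.

22.00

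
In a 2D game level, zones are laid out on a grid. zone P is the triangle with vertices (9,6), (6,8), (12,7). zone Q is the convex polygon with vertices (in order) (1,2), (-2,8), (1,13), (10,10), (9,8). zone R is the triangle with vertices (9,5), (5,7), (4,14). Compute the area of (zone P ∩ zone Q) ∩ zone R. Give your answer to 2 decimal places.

0.69

The region (zone P ∩ zone Q) ∩ zone R is the polygon with vertices (7.469,7.755), (7.824,7.118), (7.588,6.941), (6,8).
By the shoelace formula its area is 0.69.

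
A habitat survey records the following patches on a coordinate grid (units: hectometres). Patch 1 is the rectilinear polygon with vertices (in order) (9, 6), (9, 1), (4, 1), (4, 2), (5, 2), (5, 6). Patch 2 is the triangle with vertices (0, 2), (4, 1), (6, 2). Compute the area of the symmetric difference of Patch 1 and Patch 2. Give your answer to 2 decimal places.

|Patch 1| = 21, |Patch 2| = 3, |Patch 1∩Patch 2| = 1.
|Patch 1 △ Patch 2| = |Patch 1| + |Patch 2| − 2·|Patch 1∩Patch 2| = 21 + 3 − 2 = 22.00.

22.00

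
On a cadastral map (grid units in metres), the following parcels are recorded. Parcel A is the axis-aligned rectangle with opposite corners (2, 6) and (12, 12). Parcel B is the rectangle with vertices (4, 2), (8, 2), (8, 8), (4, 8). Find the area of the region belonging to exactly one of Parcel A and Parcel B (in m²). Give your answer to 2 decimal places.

68.00

|Parcel A∩Parcel B|: x∈[4,8], y∈[6,8] → 4·2 = 8.
|Parcel A △ Parcel B| = |Parcel A| + |Parcel B| − 2·|Parcel A∩Parcel B| = 60 + 24 − 16 = 68.00.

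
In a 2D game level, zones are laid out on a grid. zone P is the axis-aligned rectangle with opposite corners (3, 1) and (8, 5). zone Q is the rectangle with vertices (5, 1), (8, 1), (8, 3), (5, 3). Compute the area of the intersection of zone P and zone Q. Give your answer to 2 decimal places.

|zone P∩zone Q|: x∈[5,8], y∈[1,3] → 3·2 = 6.

6.00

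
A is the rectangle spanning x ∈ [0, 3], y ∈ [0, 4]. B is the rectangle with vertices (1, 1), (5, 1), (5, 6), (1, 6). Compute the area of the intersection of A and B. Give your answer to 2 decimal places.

6.00

|A∩B|: x∈[1,3], y∈[1,4] → 2·3 = 6.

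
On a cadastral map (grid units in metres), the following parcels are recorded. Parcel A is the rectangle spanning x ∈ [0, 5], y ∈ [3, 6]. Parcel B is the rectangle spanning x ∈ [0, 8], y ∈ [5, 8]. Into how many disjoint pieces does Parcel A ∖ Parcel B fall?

1

Parcel A ∖ Parcel B is a single connected region.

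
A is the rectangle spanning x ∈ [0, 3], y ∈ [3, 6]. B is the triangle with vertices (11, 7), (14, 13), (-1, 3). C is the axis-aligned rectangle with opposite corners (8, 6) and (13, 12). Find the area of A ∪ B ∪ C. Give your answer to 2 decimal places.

By inclusion–exclusion:
Individual areas: |A| = 9, |B| = 30, |C| = 30.
|A∩B| = 2.5.
|A∩C| = 0 (no overlap).
|B∩C| = 15.75.
|A∩B∩C| = 0.
|A ∪ B ∪ C| = 69 − 18.25 + 0 = 50.75.

50.75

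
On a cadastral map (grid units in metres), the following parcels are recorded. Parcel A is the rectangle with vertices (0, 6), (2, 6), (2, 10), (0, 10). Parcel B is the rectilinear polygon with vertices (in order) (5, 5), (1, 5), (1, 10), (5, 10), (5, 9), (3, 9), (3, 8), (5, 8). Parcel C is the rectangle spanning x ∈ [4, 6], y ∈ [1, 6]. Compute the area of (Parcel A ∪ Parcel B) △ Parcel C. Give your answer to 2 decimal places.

30.00

|Parcel A ∪ Parcel B| = 22.
|(Parcel A ∪ Parcel B) ∩ Parcel C| = 1.
|(Parcel A ∪ Parcel B) △ Parcel C| = 22 + 10 − 2 = 30.00.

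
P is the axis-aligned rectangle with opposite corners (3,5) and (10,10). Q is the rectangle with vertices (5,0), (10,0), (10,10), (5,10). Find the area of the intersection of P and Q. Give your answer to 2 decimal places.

25.00

|P∩Q|: x∈[5,10], y∈[5,10] → 5·5 = 25.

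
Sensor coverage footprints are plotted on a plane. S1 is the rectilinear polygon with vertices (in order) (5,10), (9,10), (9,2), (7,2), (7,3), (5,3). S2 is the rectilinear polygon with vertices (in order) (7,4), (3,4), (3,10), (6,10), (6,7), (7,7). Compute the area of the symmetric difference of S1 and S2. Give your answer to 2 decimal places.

|S1| = 30, |S2| = 21, |S1∩S2| = 9.
|S1 △ S2| = |S1| + |S2| − 2·|S1∩S2| = 30 + 21 − 18 = 33.00.

33.00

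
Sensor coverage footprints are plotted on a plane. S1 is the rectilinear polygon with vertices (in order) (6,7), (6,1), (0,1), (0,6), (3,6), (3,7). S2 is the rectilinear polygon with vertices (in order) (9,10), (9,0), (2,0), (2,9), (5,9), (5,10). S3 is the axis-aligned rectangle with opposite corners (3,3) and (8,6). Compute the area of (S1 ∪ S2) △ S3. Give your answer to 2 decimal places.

62.00

|S1 ∪ S2| = 77.
|(S1 ∪ S2) ∩ S3| = 15.
|(S1 ∪ S2) △ S3| = 77 + 15 − 30 = 62.00.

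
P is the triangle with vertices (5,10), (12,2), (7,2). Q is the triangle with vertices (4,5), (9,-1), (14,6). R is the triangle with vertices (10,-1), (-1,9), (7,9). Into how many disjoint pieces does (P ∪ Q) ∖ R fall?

3

(P ∪ Q) ∖ R splits into 3 disjoint pieces (area 17.4963, area 1.5994, area 0.3125).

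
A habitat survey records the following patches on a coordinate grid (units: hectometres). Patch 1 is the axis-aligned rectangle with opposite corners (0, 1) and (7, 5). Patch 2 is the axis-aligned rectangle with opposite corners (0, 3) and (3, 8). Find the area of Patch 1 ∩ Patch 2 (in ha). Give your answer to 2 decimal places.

6.00

|Patch 1∩Patch 2|: x∈[0,3], y∈[3,5] → 3·2 = 6.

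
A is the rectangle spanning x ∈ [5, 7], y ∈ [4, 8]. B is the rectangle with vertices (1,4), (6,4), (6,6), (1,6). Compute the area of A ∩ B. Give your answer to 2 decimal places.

2.00

|A∩B|: x∈[5,6], y∈[4,6] → 1·2 = 2.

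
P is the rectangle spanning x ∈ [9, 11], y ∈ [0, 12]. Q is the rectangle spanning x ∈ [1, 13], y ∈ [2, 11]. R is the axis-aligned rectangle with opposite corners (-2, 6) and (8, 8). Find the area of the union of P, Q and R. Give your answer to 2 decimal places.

120.00

By inclusion–exclusion:
Individual areas: |P| = 24, |Q| = 108, |R| = 20.
|P∩Q|: x∈[9,11], y∈[2,11] → 2·9 = 18.
|P∩R| = 0 (no overlap).
|Q∩R|: x∈[1,8], y∈[6,8] → 7·2 = 14.
|P∩Q∩R| = 0.
|P ∪ Q ∪ R| = 152 − 32 + 0 = 120.00.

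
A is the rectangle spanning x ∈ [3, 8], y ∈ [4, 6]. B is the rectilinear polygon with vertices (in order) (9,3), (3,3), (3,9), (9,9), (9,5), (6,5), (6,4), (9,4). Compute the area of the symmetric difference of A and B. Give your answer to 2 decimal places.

|A| = 10, |B| = 33, |A∩B| = 8.
|A △ B| = |A| + |B| − 2·|A∩B| = 10 + 33 − 16 = 27.00.

27.00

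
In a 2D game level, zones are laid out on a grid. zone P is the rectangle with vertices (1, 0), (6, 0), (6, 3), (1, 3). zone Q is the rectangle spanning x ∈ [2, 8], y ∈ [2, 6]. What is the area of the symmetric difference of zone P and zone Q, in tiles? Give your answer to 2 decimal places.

31.00

|zone P∩zone Q|: x∈[2,6], y∈[2,3] → 4·1 = 4.
|zone P △ zone Q| = |zone P| + |zone Q| − 2·|zone P∩zone Q| = 15 + 24 − 8 = 31.00.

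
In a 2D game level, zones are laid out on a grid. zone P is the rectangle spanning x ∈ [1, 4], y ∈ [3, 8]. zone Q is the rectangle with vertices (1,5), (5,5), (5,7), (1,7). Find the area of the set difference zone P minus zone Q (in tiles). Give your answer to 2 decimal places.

|zone P∩zone Q|: x∈[1,4], y∈[5,7] → 3·2 = 6.
|zone P| = 15.
|zone P ∖ zone Q| = |zone P| − |zone P∩zone Q| = 15 − 6 = 9.00.

9.00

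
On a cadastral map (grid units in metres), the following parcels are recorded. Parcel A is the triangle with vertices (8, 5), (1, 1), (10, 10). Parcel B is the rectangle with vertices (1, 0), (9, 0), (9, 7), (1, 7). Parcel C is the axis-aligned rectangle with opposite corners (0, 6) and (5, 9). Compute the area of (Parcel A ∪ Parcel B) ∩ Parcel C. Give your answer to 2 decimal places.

The region (Parcel A ∪ Parcel B) ∩ Parcel C is the polygon with vertices (1,7), (5,7), (5,6), (1,6).
By the shoelace formula its area is 4.00.

4.00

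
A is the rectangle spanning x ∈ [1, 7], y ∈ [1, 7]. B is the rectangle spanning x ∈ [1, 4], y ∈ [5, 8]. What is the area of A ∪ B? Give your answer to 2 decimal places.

By inclusion–exclusion:
Individual areas: |A| = 36, |B| = 9.
|A∩B|: x∈[1,4], y∈[5,7] → 3·2 = 6.
|A ∪ B| = 45 − 6 = 39.00.

39.00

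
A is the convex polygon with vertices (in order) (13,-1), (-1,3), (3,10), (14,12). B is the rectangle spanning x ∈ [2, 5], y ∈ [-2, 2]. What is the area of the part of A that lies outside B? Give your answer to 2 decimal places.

126.61

|A| = 127.5, |A∩B| = 0.8929.
|A ∖ B| = |A| − |A∩B| = 127.5 − 0.8929 = 126.61.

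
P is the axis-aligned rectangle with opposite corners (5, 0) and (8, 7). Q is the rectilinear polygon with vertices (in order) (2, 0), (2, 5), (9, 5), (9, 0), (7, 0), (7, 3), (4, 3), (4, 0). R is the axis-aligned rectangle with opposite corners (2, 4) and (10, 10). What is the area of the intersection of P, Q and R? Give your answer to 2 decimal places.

3.00

The intersection is the polygon with vertices (5,5), (8,5), (8,4), (5,4).
By the shoelace formula its area is 3.00.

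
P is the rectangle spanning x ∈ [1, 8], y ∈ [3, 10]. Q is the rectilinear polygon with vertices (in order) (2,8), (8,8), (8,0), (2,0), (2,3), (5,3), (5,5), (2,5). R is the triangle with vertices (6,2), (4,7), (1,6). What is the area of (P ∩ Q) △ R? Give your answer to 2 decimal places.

|P ∩ Q| = 24.
|(P ∩ Q) ∩ R| = 4.5583.
|(P ∩ Q) △ R| = 24 + 8.5 − 9.1167 = 23.38.

23.38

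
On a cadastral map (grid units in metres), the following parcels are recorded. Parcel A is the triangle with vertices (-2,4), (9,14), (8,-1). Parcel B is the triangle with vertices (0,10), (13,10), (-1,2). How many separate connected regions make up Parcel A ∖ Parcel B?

Parcel A ∖ Parcel B splits into 3 disjoint pieces (area 1.1689, area 8.2667, area 33.2406).

3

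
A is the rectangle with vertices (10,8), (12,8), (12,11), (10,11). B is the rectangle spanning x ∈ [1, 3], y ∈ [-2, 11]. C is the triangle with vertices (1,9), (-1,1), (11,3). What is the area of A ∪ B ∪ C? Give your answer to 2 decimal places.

64.20

By inclusion–exclusion:
Individual areas: |A| = 6, |B| = 26, |C| = 46.
|A∩B| = 0 (no overlap).
|A∩C| = 0.
|B∩C| = 13.8.
|A∩B∩C| = 0.
|A ∪ B ∪ C| = 78 − 13.8 + 0 = 64.20.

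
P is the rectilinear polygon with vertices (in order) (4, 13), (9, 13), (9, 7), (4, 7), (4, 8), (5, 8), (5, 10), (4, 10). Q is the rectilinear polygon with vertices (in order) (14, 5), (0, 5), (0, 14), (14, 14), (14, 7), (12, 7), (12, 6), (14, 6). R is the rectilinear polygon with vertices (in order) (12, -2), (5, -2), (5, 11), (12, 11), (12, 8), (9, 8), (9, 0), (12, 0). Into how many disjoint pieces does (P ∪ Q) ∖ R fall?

1

(P ∪ Q) ∖ R is a single connected region.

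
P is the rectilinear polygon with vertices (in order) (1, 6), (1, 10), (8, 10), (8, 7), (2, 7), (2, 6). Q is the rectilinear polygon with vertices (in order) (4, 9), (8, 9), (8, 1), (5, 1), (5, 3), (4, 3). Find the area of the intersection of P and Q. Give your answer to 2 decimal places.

8.00

The intersection is the polygon with vertices (8,7), (4,7), (4,9), (8,9).
By the shoelace formula its area is 8.00.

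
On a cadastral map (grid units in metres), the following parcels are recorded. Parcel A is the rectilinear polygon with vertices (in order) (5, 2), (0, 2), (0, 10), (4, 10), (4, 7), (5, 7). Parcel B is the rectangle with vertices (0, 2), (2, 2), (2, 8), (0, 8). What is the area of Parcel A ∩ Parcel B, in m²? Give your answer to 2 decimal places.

The intersection is the polygon with vertices (0,2), (0,8), (2,8), (2,2).
By the shoelace formula its area is 12.00.

12.00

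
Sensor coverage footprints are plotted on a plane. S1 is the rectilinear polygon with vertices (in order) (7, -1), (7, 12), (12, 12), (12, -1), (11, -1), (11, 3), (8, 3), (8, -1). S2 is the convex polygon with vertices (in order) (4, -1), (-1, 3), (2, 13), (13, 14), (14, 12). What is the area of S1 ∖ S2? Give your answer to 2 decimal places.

|S1| = 53, |S1∩S2| = 29.25.
|S1 ∖ S2| = |S1| − |S1∩S2| = 53 − 29.25 = 23.75.

23.75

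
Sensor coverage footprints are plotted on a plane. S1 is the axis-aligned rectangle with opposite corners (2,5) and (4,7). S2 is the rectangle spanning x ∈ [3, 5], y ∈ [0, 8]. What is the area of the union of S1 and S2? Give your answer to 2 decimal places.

18.00

By inclusion–exclusion:
Individual areas: |S1| = 4, |S2| = 16.
|S1∩S2|: x∈[3,4], y∈[5,7] → 1·2 = 2.
|S1 ∪ S2| = 20 − 2 = 18.00.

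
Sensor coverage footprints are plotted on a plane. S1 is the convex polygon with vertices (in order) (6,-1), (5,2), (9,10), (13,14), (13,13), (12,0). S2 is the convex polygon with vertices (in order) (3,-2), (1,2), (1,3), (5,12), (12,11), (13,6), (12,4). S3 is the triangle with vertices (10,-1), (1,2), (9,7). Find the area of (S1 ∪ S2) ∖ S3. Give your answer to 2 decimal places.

92.17

|S1 ∪ S2| = 126.2525.
|(S1 ∪ S2) ∩ S3| = 34.0828.
|(S1 ∪ S2) ∖ S3| = 126.2525 − 34.0828 = 92.17.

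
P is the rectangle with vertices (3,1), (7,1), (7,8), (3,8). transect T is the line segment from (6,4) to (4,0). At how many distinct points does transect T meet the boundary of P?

The segment meets the boundary at (4.5,1).

1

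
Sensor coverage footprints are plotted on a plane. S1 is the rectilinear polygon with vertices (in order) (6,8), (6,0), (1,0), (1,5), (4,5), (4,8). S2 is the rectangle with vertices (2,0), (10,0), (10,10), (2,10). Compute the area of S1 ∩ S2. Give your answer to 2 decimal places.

The intersection is the polygon with vertices (6,0), (2,0), (2,5), (4,5), (4,8), (6,8).
By the shoelace formula its area is 26.00.

26.00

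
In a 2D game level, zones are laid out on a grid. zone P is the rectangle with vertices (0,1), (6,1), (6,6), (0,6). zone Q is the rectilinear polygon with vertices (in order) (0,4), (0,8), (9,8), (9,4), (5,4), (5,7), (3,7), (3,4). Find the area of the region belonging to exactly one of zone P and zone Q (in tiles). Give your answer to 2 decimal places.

|zone P| = 30, |zone Q| = 30, |zone P∩zone Q| = 8.
|zone P △ zone Q| = |zone P| + |zone Q| − 2·|zone P∩zone Q| = 30 + 30 − 16 = 44.00.

44.00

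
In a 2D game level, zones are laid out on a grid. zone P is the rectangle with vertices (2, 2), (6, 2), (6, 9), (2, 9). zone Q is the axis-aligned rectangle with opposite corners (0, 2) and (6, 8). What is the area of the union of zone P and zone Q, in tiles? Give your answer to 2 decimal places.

40.00

By inclusion–exclusion:
Individual areas: |zone P| = 28, |zone Q| = 36.
|zone P∩zone Q|: x∈[2,6], y∈[2,8] → 4·6 = 24.
|zone P ∪ zone Q| = 64 − 24 = 40.00.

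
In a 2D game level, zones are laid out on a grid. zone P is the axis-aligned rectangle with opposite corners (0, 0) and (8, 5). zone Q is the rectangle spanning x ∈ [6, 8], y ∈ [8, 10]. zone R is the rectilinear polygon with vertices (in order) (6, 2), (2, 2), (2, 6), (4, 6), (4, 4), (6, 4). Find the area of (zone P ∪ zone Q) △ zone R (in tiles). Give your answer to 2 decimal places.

|zone P ∪ zone Q| = 44.
|(zone P ∪ zone Q) ∩ zone R| = 10.
|(zone P ∪ zone Q) △ zone R| = 44 + 12 − 20 = 36.00.

36.00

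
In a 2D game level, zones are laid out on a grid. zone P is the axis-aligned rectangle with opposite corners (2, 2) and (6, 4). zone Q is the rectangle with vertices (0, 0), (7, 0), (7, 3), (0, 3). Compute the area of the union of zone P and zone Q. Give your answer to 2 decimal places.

By inclusion–exclusion:
Individual areas: |zone P| = 8, |zone Q| = 21.
|zone P∩zone Q|: x∈[2,6], y∈[2,3] → 4·1 = 4.
|zone P ∪ zone Q| = 29 − 4 = 25.00.

25.00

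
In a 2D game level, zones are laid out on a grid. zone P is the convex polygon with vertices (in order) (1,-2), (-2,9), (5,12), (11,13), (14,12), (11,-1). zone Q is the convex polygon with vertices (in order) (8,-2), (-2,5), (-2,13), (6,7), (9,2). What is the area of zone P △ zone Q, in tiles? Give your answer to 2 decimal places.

|zone P| = 174, |zone Q| = 78.5, |zone P∩zone Q| = 68.6464.
|zone P △ zone Q| = |zone P| + |zone Q| − 2·|zone P∩zone Q| = 174 + 78.5 − 137.2928 = 115.21.

115.21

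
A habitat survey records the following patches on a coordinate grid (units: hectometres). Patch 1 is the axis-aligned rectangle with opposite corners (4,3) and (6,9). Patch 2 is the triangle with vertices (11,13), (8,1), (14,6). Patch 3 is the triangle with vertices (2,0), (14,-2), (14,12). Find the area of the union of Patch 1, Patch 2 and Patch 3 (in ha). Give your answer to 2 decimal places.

By inclusion–exclusion:
Individual areas: |Patch 1| = 12, |Patch 2| = 28.5, |Patch 3| = 84.
|Patch 1∩Patch 2| = 0.
|Patch 1∩Patch 3| = 0.5.
|Patch 2∩Patch 3| = 23.4333.
|Patch 1∩Patch 2∩Patch 3| = 0.
|Patch 1 ∪ Patch 2 ∪ Patch 3| = 124.5 − 23.9333 + 0 = 100.57.

100.57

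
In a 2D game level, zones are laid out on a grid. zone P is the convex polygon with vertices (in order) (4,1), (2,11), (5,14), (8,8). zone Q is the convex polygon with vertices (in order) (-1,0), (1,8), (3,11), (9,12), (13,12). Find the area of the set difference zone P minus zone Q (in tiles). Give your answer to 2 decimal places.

|zone P| = 40.5, |zone P∩zone Q| = 27.1481.
|zone P ∖ zone Q| = |zone P| − |zone P∩zone Q| = 40.5 − 27.1481 = 13.35.

13.35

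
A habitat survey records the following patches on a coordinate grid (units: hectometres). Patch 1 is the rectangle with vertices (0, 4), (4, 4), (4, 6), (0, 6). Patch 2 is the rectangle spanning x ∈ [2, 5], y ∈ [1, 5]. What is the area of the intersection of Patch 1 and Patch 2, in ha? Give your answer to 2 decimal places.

2.00

|Patch 1∩Patch 2|: x∈[2,4], y∈[4,5] → 2·1 = 2.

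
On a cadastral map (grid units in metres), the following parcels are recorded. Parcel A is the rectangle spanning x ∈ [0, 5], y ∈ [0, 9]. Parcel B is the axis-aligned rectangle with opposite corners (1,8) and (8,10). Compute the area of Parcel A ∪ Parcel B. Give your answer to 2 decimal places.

55.00

By inclusion–exclusion:
Individual areas: |Parcel A| = 45, |Parcel B| = 14.
|Parcel A∩Parcel B|: x∈[1,5], y∈[8,9] → 4·1 = 4.
|Parcel A ∪ Parcel B| = 59 − 4 = 55.00.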